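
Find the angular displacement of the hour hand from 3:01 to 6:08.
The hour hand moves 0.5 degrees per minute.
Time elapsed: 6:08 - 3:01 = 187 minutes
Angular displacement: 187 x 0.5 = 93.5 degrees

Final answer: 93.5 degrees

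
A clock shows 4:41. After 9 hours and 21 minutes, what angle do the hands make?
First find the time 9 hours and 21 minutes after 4:41.
Total minutes: 4 x 60 + 41 + 9 x 60 + 21 = 842.
842 mod 720 = 122 minutes = 2:02.
Now compute the angle at 2:02:
Hour hand: 2 x 30 + 2 x 0.5 = 61 degrees
Minute hand: 2 x 6 = 12 degrees
Difference: |61 - 12| = 49 degrees
The angle is 49 degrees

Final answer: 49 degrees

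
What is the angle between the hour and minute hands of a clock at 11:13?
Hour hand position: 11 x 30 + 13 x 0.5 = 336.5 degrees
Minute hand position: 13 x 6 = 78 degrees
Difference: |336.5 - 78| = 258.5 degrees
Since 258.5 > 180, the smaller angle is 360 - 258.5 = 101.5 degrees

Final answer: 101.5 degrees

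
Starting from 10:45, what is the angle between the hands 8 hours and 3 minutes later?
First find the time 8 hours and 3 minutes after 10:45.
Total minutes: 10 x 60 + 45 + 8 x 60 + 3 = 1128.
1128 mod 720 = 408 minutes = 6:48.
Now compute the angle at 6:48:
Hour hand: 6 x 30 + 48 x 0.5 = 204 degrees
Minute hand: 48 x 6 = 288 degrees
Difference: |204 - 288| = 84 degrees
The angle is 84 degrees

Final answer: 84 degrees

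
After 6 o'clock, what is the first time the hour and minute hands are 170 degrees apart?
At t minutes past 6:00, the hour hand is at 30 x 6 + 0.5t degrees and the minute hand is at 6t degrees.
The smaller angle between them is 170 degrees when |30H - 5.5t| = 170 or |30H - 5.5t| = 190.
With H = 6, solve 30 x 6 - 5.5t = +/- target for each target:
  t = (30 x 6 - 170) / 5.5 = 1.82
  t = (30 x 6 + 170) / 5.5 = 63.64 (outside (0, 60))
  t = (30 x 6 - 190) / 5.5 = -1.82 (outside (0, 60))
  t = (30 x 6 + 190) / 5.5 = 67.27 (outside (0, 60))
Valid solutions in (0, 60): {1.82} minutes.
The first occurrence is t = 1.82 minutes.
The hands form a 170-degree angle at 1.82 minutes past 6:00.

Final answer: 1.82 minutes past 6:00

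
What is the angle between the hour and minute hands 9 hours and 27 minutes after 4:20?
First find the time 9 hours and 27 minutes after 4:20.
Total minutes: 4 x 60 + 20 + 9 x 60 + 27 = 827.
827 mod 720 = 107 minutes = 1:47.
Now compute the angle at 1:47:
Hour hand: 1 x 30 + 47 x 0.5 = 53.5 degrees
Minute hand: 47 x 6 = 282 degrees
Difference: |53.5 - 282| = 228.5 degrees
Smaller angle: 360 - 228.5 = 131.5 degrees

Final answer: 131.5 degrees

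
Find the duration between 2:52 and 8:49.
From 2:52 to 8:49:
(8 x 60 + 49) - (2 x 60 + 52) = 529 - 172 = 357 minutes
= 5 hours and 57 minutes

Final answer: 5 hours and 57 minutes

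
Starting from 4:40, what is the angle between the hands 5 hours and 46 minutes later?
First find the time 5 hours and 46 minutes after 4:40.
Total minutes: 4 x 60 + 40 + 5 x 60 + 46 = 626.
626 mod 720 = 626 minutes = 10:26.
Now compute the angle at 10:26:
Hour hand: 10 x 30 + 26 x 0.5 = 313 degrees
Minute hand: 26 x 6 = 156 degrees
Difference: |313 - 156| = 157 degrees
The angle is 157 degrees

Final answer: 157 degrees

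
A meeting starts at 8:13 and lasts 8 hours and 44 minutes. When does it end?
Starting time: 8:13
Adding 44 minutes to 13 minutes: 13 + 44 = 57 minutes
Adding 8 hours: 8 + 8 = 16 - 12 = 4
Final time: 4:57

Final answer: 4:57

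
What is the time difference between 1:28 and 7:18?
From 1:28 to 7:18:
(7 x 60 + 18) - (1 x 60 + 28) = 438 - 88 = 350 minutes
= 5 hours and 50 minutes

Final answer: 5 hours and 50 minutes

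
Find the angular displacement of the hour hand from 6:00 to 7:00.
The hour hand moves 0.5 degrees per minute.
Time elapsed: 7:00 - 6:00 = 60 minutes
Angular displacement: 60 x 0.5 = 30 degrees

Final answer: 30 degrees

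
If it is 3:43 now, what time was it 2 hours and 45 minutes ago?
Starting time: 3:43 = 223 total minutes past 12:00
Subtracting: 2 hours and 45 minutes = 165 minutes
223 - 165 = 58 minutes
= 58 minutes past 12:00 = 12:58

Final answer: 12:58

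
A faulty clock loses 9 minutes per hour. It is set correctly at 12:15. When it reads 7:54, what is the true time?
For every 60 true minutes, the faulty clock advances 51 minutes, so 1 faulty-clock minute corresponds to 60/51 true minutes.
From 12:15 to 7:54 on the faulty dial is 459 minutes.
True elapsed: 459 x 60/51 = 540 minutes = 9 hours.
True time: 12:15 + 9 hours = 9:15.

Final answer: 9:15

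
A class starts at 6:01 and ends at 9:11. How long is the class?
From 6:01 to 9:11:
(9 x 60 + 11) - (6 x 60 + 1) = 551 - 361 = 190 minutes
= 3 hours and 10 minutes

Final answer: 3 hours and 10 minutes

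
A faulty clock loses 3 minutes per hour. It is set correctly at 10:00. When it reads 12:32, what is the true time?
For every 60 true minutes, the faulty clock advances 57 minutes, so 1 faulty-clock minute corresponds to 60/57 true minutes.
From 10:00 to 12:32 on the faulty dial is 152 minutes.
True elapsed: 152 x 60/57 = 160 minutes = 2 hours and 40 minutes.
True time: 10:00 + 2 hours and 40 minutes = 12:40.

Final answer: 12:40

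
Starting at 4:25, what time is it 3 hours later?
Starting time: 4:25
Adding 0 minutes to 25 minutes: 25 + 0 = 25 minutes
Adding 3 hours: 4 + 3 = 7
Final time: 7:25

Final answer: 7:25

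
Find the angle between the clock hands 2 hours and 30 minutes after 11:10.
First find the time 2 hours and 30 minutes after 11:10.
Total minutes: 11 x 60 + 10 + 2 x 60 + 30 = 820.
820 mod 720 = 100 minutes = 1:40.
Now compute the angle at 1:40:
Hour hand: 1 x 30 + 40 x 0.5 = 50 degrees
Minute hand: 40 x 6 = 240 degrees
Difference: |50 - 240| = 190 degrees
Smaller angle: 360 - 190 = 170 degrees

Final answer: 170 degrees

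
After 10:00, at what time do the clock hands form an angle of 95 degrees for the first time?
At t minutes past 10:00, the hour hand is at 30 x 10 + 0.5t degrees and the minute hand is at 6t degrees.
The smaller angle between them is 95 degrees when |30H - 5.5t| = 95 or |30H - 5.5t| = 265.
With H = 10, solve 30 x 10 - 5.5t = +/- target for each target:
  t = (30 x 10 - 95) / 5.5 = 37.27
  t = (30 x 10 + 95) / 5.5 = 71.82 (outside (0, 60))
  t = (30 x 10 - 265) / 5.5 = 6.36
  t = (30 x 10 + 265) / 5.5 = 102.73 (outside (0, 60))
Valid solutions in (0, 60): {6.36, 37.27} minutes.
The first occurrence is t = 6.36 minutes.
The hands form a 95-degree angle at 6.36 minutes past 10:00.

Final answer: 6.36 minutes past 10:00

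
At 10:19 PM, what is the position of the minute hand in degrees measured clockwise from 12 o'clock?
The minute hand moves 6 degrees per minute.
At 10:19: 19 x 6 = 114 degrees

Final answer: 114 degrees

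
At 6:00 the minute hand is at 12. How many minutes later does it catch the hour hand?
The minute hand gains 5.5 degrees per minute on the hour hand.
At 6:00, the hour hand is at 180 degrees and the minute hand is at 0 degrees.
The gap is 180 degrees. Time to close: 180/5.5 = 60 x 6/11 = 32.73 minutes.
The hands overlap at 32.73 minutes past 6:00.

Final answer: 32.73 minutes past 6:00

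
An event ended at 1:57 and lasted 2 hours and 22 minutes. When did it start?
Starting time: 1:57 = 117 total minutes past 12:00
Subtracting: 2 hours and 22 minutes = 142 minutes
117 - 142 = -25 (negative, add 12 hours = 720) = 695 minutes
= 11 hours and 35 minutes past 12:00 = 11:35

Final answer: 11:35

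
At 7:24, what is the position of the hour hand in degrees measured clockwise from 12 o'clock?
The hour hand moves 30 degrees per hour and 0.5 degrees per minute.
At 7:24: (7) x 30 + 24 x 0.5 = 210 + 12 = 222 degrees

Final answer: 222 degrees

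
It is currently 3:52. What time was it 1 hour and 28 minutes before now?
Starting time: 3:52 = 232 total minutes past 12:00
Subtracting: 1 hour and 28 minutes = 88 minutes
232 - 88 = 144 minutes
= 2 hours and 24 minutes past 12:00 = 2:24

Final answer: 2:24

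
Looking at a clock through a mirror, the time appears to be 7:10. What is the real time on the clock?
Reflection across the vertical (12-6) axis maps a hand at angle A degrees to (360 - A) degrees, which sends a reading of T minutes past 12:00 to (720 - T) minutes past 12:00.
Mirror reads 7:10 = 430 minutes past 12:00.
Actual time: (720 - 430) mod 720 = 290 minutes = 4:50.

Final answer: 4:50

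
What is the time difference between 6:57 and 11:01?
From 6:57 to 11:01:
(11 x 60 + 1) - (6 x 60 + 57) = 661 - 417 = 244 minutes
= 4 hours and 4 minutes

Final answer: 4 hours and 4 minutes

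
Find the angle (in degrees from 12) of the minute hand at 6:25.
The minute hand moves 6 degrees per minute.
At 6:25: 25 x 6 = 150 degrees

Final answer: 150 degrees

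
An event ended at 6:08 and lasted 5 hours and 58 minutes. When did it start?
Starting time: 6:08 = 368 total minutes past 12:00
Subtracting: 5 hours and 58 minutes = 358 minutes
368 - 358 = 10 minutes
= 10 minutes past 12:00 = 12:10

Final answer: 12:10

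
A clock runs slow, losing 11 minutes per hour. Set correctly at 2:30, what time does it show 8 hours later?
For every 60 true minutes, the faulty clock advances 60 - 11 = 49 minutes.
True elapsed: 8 hours = 480 minutes.
Faulty clock advances: 480 x 49/60 = 392 minutes (drift: 88 minutes behind).
Shown time: 2:30 + 392 minutes = 9:02.

Final answer: 9:02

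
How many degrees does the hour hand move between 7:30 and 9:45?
The hour hand moves 0.5 degrees per minute.
Time elapsed: 9:45 - 7:30 = 135 minutes
Angular displacement: 135 x 0.5 = 67.5 degrees

Final answer: 67.5 degrees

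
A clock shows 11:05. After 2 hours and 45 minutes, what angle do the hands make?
First find the time 2 hours and 45 minutes after 11:05.
Total minutes: 11 x 60 + 5 + 2 x 60 + 45 = 830.
830 mod 720 = 110 minutes = 1:50.
Now compute the angle at 1:50:
Hour hand: 1 x 30 + 50 x 0.5 = 55 degrees
Minute hand: 50 x 6 = 300 degrees
Difference: |55 - 300| = 245 degrees
Smaller angle: 360 - 245 = 115 degrees

Final answer: 115 degrees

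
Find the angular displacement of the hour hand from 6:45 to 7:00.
The hour hand moves 0.5 degrees per minute.
Time elapsed: 7:00 - 6:45 = 15 minutes
Angular displacement: 15 x 0.5 = 7.5 degrees

Final answer: 7.5 degrees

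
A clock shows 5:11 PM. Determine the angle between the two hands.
Hour hand position: 5 x 30 + 11 x 0.5 = 155.5 degrees
Minute hand position: 11 x 6 = 66 degrees
Difference: |155.5 - 66| = 89.5 degrees
The angle between the hands is 89.5 degrees

Final answer: 89.5 degrees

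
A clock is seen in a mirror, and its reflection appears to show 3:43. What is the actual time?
Reflection across the vertical (12-6) axis maps a hand at angle A degrees to (360 - A) degrees, which sends a reading of T minutes past 12:00 to (720 - T) minutes past 12:00.
Mirror reads 3:43 = 223 minutes past 12:00.
Actual time: (720 - 223) mod 720 = 497 minutes = 8:17.

Final answer: 8:17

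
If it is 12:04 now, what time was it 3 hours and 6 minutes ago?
Starting time: 12:04 = 4 total minutes past 12:00
Subtracting: 3 hours and 6 minutes = 186 minutes
4 - 186 = -182 (negative, add 12 hours = 720) = 538 minutes
= 8 hours and 58 minutes past 12:00 = 8:58

Final answer: 8:58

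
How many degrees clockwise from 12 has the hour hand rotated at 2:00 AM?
The hour hand moves 30 degrees per hour and 0.5 degrees per minute.
At 2:00: (2) x 30 + 0 x 0.5 = 60 + 0 = 60 degrees

Final answer: 60 degrees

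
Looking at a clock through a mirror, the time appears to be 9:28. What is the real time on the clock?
Reflection across the vertical (12-6) axis maps a hand at angle A degrees to (360 - A) degrees, which sends a reading of T minutes past 12:00 to (720 - T) minutes past 12:00.
Mirror reads 9:28 = 568 minutes past 12:00.
Actual time: (720 - 568) mod 720 = 152 minutes = 2:32.

Final answer: 2:32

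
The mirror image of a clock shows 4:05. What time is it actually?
Reflection across the vertical (12-6) axis maps a hand at angle A degrees to (360 - A) degrees, which sends a reading of T minutes past 12:00 to (720 - T) minutes past 12:00.
Mirror reads 4:05 = 245 minutes past 12:00.
Actual time: (720 - 245) mod 720 = 475 minutes = 7:55.

Final answer: 7:55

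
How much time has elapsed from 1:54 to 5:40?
From 1:54 to 5:40:
(5 x 60 + 40) - (1 x 60 + 54) = 340 - 114 = 226 minutes
= 3 hours and 46 minutes

Final answer: 3 hours and 46 minutes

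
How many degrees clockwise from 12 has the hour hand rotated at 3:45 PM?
The hour hand moves 30 degrees per hour and 0.5 degrees per minute.
At 3:45: (3) x 30 + 45 x 0.5 = 90 + 22.5 = 112.5 degrees

Final answer: 112.5 degrees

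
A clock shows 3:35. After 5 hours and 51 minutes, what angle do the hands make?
First find the time 5 hours and 51 minutes after 3:35.
Total minutes: 3 x 60 + 35 + 5 x 60 + 51 = 566.
566 mod 720 = 566 minutes = 9:26.
Now compute the angle at 9:26:
Hour hand: 9 x 30 + 26 x 0.5 = 283 degrees
Minute hand: 26 x 6 = 156 degrees
Difference: |283 - 156| = 127 degrees
The angle is 127 degrees

Final answer: 127 degrees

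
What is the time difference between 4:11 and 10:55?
From 4:11 to 10:55:
(10 x 60 + 55) - (4 x 60 + 11) = 655 - 251 = 404 minutes
= 6 hours and 44 minutes

Final answer: 6 hours and 44 minutes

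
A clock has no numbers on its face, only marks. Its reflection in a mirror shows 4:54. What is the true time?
Reflection across the vertical (12-6) axis maps a hand at angle A degrees to (360 - A) degrees, which sends a reading of T minutes past 12:00 to (720 - T) minutes past 12:00.
Mirror reads 4:54 = 294 minutes past 12:00.
Actual time: (720 - 294) mod 720 = 426 minutes = 7:06.

Final answer: 7:06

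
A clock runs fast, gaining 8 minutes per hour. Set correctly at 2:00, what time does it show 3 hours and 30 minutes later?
For every 60 true minutes, the faulty clock advances 60 + 8 = 68 minutes.
True elapsed: 3 hours and 30 minutes = 210 minutes.
Faulty clock advances: 210 x 68/60 = 238 minutes (drift: 28 minutes ahead).
Shown time: 2:00 + 238 minutes = 5:58.

Final answer: 5:58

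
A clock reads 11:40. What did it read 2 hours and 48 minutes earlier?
Starting time: 11:40 = 700 total minutes past 12:00
Subtracting: 2 hours and 48 minutes = 168 minutes
700 - 168 = 532 minutes
= 8 hours and 52 minutes past 12:00 = 8:52

Final answer: 8:52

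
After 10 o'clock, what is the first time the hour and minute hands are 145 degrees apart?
At t minutes past 10:00, the hour hand is at 30 x 10 + 0.5t degrees and the minute hand is at 6t degrees.
The smaller angle between them is 145 degrees when |30H - 5.5t| = 145 or |30H - 5.5t| = 215.
With H = 10, solve 30 x 10 - 5.5t = +/- target for each target:
  t = (30 x 10 - 145) / 5.5 = 28.18
  t = (30 x 10 + 145) / 5.5 = 80.91 (outside (0, 60))
  t = (30 x 10 - 215) / 5.5 = 15.45
  t = (30 x 10 + 215) / 5.5 = 93.64 (outside (0, 60))
Valid solutions in (0, 60): {15.45, 28.18} minutes.
The first occurrence is t = 15.45 minutes.
The hands form a 145-degree angle at 15.45 minutes past 10:00.

Final answer: 15.45 minutes past 10:00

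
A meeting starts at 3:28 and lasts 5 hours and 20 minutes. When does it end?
Starting time: 3:28
Adding 20 minutes to 28 minutes: 28 + 20 = 48 minutes
Adding 5 hours: 3 + 5 = 8
Final time: 8:48

Final answer: 8:48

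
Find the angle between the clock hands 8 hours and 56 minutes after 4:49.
First find the time 8 hours and 56 minutes after 4:49.
Total minutes: 4 x 60 + 49 + 8 x 60 + 56 = 825.
825 mod 720 = 105 minutes = 1:45.
Now compute the angle at 1:45:
Hour hand: 1 x 30 + 45 x 0.5 = 52.5 degrees
Minute hand: 45 x 6 = 270 degrees
Difference: |52.5 - 270| = 217.5 degrees
Smaller angle: 360 - 217.5 = 142.5 degrees

Final answer: 142.5 degrees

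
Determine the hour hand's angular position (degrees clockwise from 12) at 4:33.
The hour hand moves 30 degrees per hour and 0.5 degrees per minute.
At 4:33: (4) x 30 + 33 x 0.5 = 120 + 16.5 = 136.5 degrees

Final answer: 136.5 degrees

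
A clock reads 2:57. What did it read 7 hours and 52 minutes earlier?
Starting time: 2:57 = 177 total minutes past 12:00
Subtracting: 7 hours and 52 minutes = 472 minutes
177 - 472 = -295 (negative, add 12 hours = 720) = 425 minutes
= 7 hours and 5 minutes past 12:00 = 7:05

Final answer: 7:05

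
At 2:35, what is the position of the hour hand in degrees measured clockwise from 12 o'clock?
The hour hand moves 30 degrees per hour and 0.5 degrees per minute.
At 2:35: (2) x 30 + 35 x 0.5 = 60 + 17.5 = 77.5 degrees

Final answer: 77.5 degrees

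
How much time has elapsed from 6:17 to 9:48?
From 6:17 to 9:48:
(9 x 60 + 48) - (6 x 60 + 17) = 588 - 377 = 211 minutes
= 3 hours and 31 minutes

Final answer: 3 hours and 31 minutes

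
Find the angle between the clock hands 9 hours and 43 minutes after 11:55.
First find the time 9 hours and 43 minutes after 11:55.
Total minutes: 11 x 60 + 55 + 9 x 60 + 43 = 1298.
1298 mod 720 = 578 minutes = 9:38.
Now compute the angle at 9:38:
Hour hand: 9 x 30 + 38 x 0.5 = 289 degrees
Minute hand: 38 x 6 = 228 degrees
Difference: |289 - 228| = 61 degrees
The angle is 61 degrees

Final answer: 61 degrees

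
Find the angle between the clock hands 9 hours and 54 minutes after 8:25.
First find the time 9 hours and 54 minutes after 8:25.
Total minutes: 8 x 60 + 25 + 9 x 60 + 54 = 1099.
1099 mod 720 = 379 minutes = 6:19.
Now compute the angle at 6:19:
Hour hand: 6 x 30 + 19 x 0.5 = 189.5 degrees
Minute hand: 19 x 6 = 114 degrees
Difference: |189.5 - 114| = 75.5 degrees
The angle is 75.5 degrees

Final answer: 75.5 degrees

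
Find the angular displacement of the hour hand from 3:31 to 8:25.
The hour hand moves 0.5 degrees per minute.
Time elapsed: 8:25 - 3:31 = 294 minutes
Angular displacement: 294 x 0.5 = 147 degrees

Final answer: 147 degrees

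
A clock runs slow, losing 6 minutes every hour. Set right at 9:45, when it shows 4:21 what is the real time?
For every 60 true minutes, the faulty clock advances 54 minutes, so 1 faulty-clock minute corresponds to 60/54 true minutes.
From 9:45 to 4:21 on the faulty dial is 396 minutes.
True elapsed: 396 x 60/54 = 440 minutes = 7 hours and 20 minutes.
True time: 9:45 + 7 hours and 20 minutes = 5:05.

Final answer: 5:05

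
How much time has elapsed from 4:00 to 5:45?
From 4:00 to 5:45:
(5 x 60 + 45) - (4 x 60 + 0) = 345 - 240 = 105 minutes
= 1 hour and 45 minutes

Final answer: 1 hour and 45 minutes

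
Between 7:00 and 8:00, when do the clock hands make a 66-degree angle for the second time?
At t minutes past 7:00, the hour hand is at 30 x 7 + 0.5t degrees and the minute hand is at 6t degrees.
The smaller angle between them is 66 degrees when |30H - 5.5t| = 66 or |30H - 5.5t| = 294.
With H = 7, solve 30 x 7 - 5.5t = +/- target for each target:
  t = (30 x 7 - 66) / 5.5 = 26.18
  t = (30 x 7 + 66) / 5.5 = 50.18
  t = (30 x 7 - 294) / 5.5 = -15.27 (outside (0, 60))
  t = (30 x 7 + 294) / 5.5 = 91.64 (outside (0, 60))
Valid solutions in (0, 60): {26.18, 50.18} minutes.
The second occurrence is t = 50.18 minutes.
The hands form a 66-degree angle at 50.18 minutes past 7:00.

Final answer: 50.18 minutes past 7:00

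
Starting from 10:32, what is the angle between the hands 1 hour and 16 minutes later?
First find the time 1 hour and 16 minutes after 10:32.
Total minutes: 10 x 60 + 32 + 1 x 60 + 16 = 708.
708 mod 720 = 708 minutes = 11:48.
Now compute the angle at 11:48:
Hour hand: 11 x 30 + 48 x 0.5 = 354 degrees
Minute hand: 48 x 6 = 288 degrees
Difference: |354 - 288| = 66 degrees
The angle is 66 degrees

Final answer: 66 degrees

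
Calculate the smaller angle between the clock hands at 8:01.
Hour hand position: 8 x 30 + 1 x 0.5 = 240.5 degrees
Minute hand position: 1 x 6 = 6 degrees
Difference: |240.5 - 6| = 234.5 degrees
Since 234.5 > 180, the smaller angle is 360 - 234.5 = 125.5 degrees

Final answer: 125.5 degrees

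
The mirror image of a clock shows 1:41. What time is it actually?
Reflection across the vertical (12-6) axis maps a hand at angle A degrees to (360 - A) degrees, which sends a reading of T minutes past 12:00 to (720 - T) minutes past 12:00.
Mirror reads 1:41 = 101 minutes past 12:00.
Actual time: (720 - 101) mod 720 = 619 minutes = 10:19.

Final answer: 10:19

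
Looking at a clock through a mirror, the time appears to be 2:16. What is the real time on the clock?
Reflection across the vertical (12-6) axis maps a hand at angle A degrees to (360 - A) degrees, which sends a reading of T minutes past 12:00 to (720 - T) minutes past 12:00.
Mirror reads 2:16 = 136 minutes past 12:00.
Actual time: (720 - 136) mod 720 = 584 minutes = 9:44.

Final answer: 9:44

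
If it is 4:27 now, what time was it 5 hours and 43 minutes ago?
Starting time: 4:27 = 267 total minutes past 12:00
Subtracting: 5 hours and 43 minutes = 343 minutes
267 - 343 = -76 (negative, add 12 hours = 720) = 644 minutes
= 10 hours and 44 minutes past 12:00 = 10:44

Final answer: 10:44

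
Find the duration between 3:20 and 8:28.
From 3:20 to 8:28:
(8 x 60 + 28) - (3 x 60 + 20) = 508 - 200 = 308 minutes
= 5 hours and 8 minutes

Final answer: 5 hours and 8 minutes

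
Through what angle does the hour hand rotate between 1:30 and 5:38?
The hour hand moves 0.5 degrees per minute.
Time elapsed: 5:38 - 1:30 = 248 minutes
Angular displacement: 248 x 0.5 = 124 degrees

Final answer: 124 degrees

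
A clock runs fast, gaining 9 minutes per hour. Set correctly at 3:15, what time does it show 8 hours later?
For every 60 true minutes, the faulty clock advances 60 + 9 = 69 minutes.
True elapsed: 8 hours = 480 minutes.
Faulty clock advances: 480 x 69/60 = 552 minutes (drift: 72 minutes ahead).
Shown time: 3:15 + 552 minutes = 12:27.

Final answer: 12:27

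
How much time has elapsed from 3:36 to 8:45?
From 3:36 to 8:45:
(8 x 60 + 45) - (3 x 60 + 36) = 525 - 216 = 309 minutes
= 5 hours and 9 minutes

Final answer: 5 hours and 9 minutes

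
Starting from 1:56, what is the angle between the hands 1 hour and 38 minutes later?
First find the time 1 hour and 38 minutes after 1:56.
Total minutes: 1 x 60 + 56 + 1 x 60 + 38 = 214.
214 mod 720 = 214 minutes = 3:34.
Now compute the angle at 3:34:
Hour hand: 3 x 30 + 34 x 0.5 = 107 degrees
Minute hand: 34 x 6 = 204 degrees
Difference: |107 - 204| = 97 degrees
The angle is 97 degrees

Final answer: 97 degrees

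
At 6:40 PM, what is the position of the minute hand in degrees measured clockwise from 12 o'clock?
The minute hand moves 6 degrees per minute.
At 6:40: 40 x 6 = 240 degrees

Final answer: 240 degrees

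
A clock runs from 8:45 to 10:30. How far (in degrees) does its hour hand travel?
The hour hand moves 0.5 degrees per minute.
Time elapsed: 10:30 - 8:45 = 105 minutes
Angular displacement: 105 x 0.5 = 52.5 degrees

Final answer: 52.5 degrees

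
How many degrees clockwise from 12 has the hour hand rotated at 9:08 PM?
The hour hand moves 30 degrees per hour and 0.5 degrees per minute.
At 9:08: (9) x 30 + 8 x 0.5 = 270 + 4 = 274 degrees

Final answer: 274 degrees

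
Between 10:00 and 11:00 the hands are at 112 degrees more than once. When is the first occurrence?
At t minutes past 10:00, the hour hand is at 30 x 10 + 0.5t degrees and the minute hand is at 6t degrees.
The smaller angle between them is 112 degrees when |30H - 5.5t| = 112 or |30H - 5.5t| = 248.
With H = 10, solve 30 x 10 - 5.5t = +/- target for each target:
  t = (30 x 10 - 112) / 5.5 = 34.18
  t = (30 x 10 + 112) / 5.5 = 74.91 (outside (0, 60))
  t = (30 x 10 - 248) / 5.5 = 9.45
  t = (30 x 10 + 248) / 5.5 = 99.64 (outside (0, 60))
Valid solutions in (0, 60): {9.45, 34.18} minutes.
The first occurrence is t = 9.45 minutes.
The hands form a 112-degree angle at 9.45 minutes past 10:00.

Final answer: 9.45 minutes past 10:00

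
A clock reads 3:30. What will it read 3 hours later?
Starting time: 3:30
Adding 0 minutes to 30 minutes: 30 + 0 = 30 minutes
Adding 3 hours: 3 + 3 = 6
Final time: 6:30

Final answer: 6:30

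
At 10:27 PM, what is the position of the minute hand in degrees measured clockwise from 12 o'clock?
The minute hand moves 6 degrees per minute.
At 10:27: 27 x 6 = 162 degrees

Final answer: 162 degrees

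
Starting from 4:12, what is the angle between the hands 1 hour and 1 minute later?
First find the time 1 hour and 1 minute after 4:12.
Total minutes: 4 x 60 + 12 + 1 x 60 + 1 = 313.
313 mod 720 = 313 minutes = 5:13.
Now compute the angle at 5:13:
Hour hand: 5 x 30 + 13 x 0.5 = 156.5 degrees
Minute hand: 13 x 6 = 78 degrees
Difference: |156.5 - 78| = 78.5 degrees
The angle is 78.5 degrees

Final answer: 78.5 degrees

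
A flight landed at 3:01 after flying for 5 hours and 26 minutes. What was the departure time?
Starting time: 3:01 = 181 total minutes past 12:00
Subtracting: 5 hours and 26 minutes = 326 minutes
181 - 326 = -145 (negative, add 12 hours = 720) = 575 minutes
= 9 hours and 35 minutes past 12:00 = 9:35

Final answer: 9:35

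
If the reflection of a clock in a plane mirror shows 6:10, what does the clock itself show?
Reflection across the vertical (12-6) axis maps a hand at angle A degrees to (360 - A) degrees, which sends a reading of T minutes past 12:00 to (720 - T) minutes past 12:00.
Mirror reads 6:10 = 370 minutes past 12:00.
Actual time: (720 - 370) mod 720 = 350 minutes = 5:50.

Final answer: 5:50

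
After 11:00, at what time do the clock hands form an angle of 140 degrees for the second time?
At t minutes past 11:00, the hour hand is at 30 x 11 + 0.5t degrees and the minute hand is at 6t degrees.
The smaller angle between them is 140 degrees when |30H - 5.5t| = 140 or |30H - 5.5t| = 220.
With H = 11, solve 30 x 11 - 5.5t = +/- target for each target:
  t = (30 x 11 - 140) / 5.5 = 34.55
  t = (30 x 11 + 140) / 5.5 = 85.45 (outside (0, 60))
  t = (30 x 11 - 220) / 5.5 = 20
  t = (30 x 11 + 220) / 5.5 = 100 (outside (0, 60))
Valid solutions in (0, 60): {20, 34.55} minutes.
The second occurrence is t = 34.55 minutes.
The hands form a 140-degree angle at 34.55 minutes past 11:00.

Final answer: 34.55 minutes past 11:00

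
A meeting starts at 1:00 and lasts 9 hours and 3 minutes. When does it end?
Starting time: 1:00
Adding 3 minutes to 0 minutes: 0 + 3 = 3 minutes
Adding 9 hours: 1 + 9 = 10
Final time: 10:03

Final answer: 10:03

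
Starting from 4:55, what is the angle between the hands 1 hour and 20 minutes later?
First find the time 1 hour and 20 minutes after 4:55.
Total minutes: 4 x 60 + 55 + 1 x 60 + 20 = 375.
375 mod 720 = 375 minutes = 6:15.
Now compute the angle at 6:15:
Hour hand: 6 x 30 + 15 x 0.5 = 187.5 degrees
Minute hand: 15 x 6 = 90 degrees
Difference: |187.5 - 90| = 97.5 degrees
The angle is 97.5 degrees

Final answer: 97.5 degrees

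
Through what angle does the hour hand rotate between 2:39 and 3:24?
The hour hand moves 0.5 degrees per minute.
Time elapsed: 3:24 - 2:39 = 45 minutes
Angular displacement: 45 x 0.5 = 22.5 degrees

Final answer: 22.5 degrees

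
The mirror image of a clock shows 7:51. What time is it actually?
Reflection across the vertical (12-6) axis maps a hand at angle A degrees to (360 - A) degrees, which sends a reading of T minutes past 12:00 to (720 - T) minutes past 12:00.
Mirror reads 7:51 = 471 minutes past 12:00.
Actual time: (720 - 471) mod 720 = 249 minutes = 4:09.

Final answer: 4:09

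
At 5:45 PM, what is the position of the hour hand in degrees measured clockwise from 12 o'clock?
The hour hand moves 30 degrees per hour and 0.5 degrees per minute.
At 5:45: (5) x 30 + 45 x 0.5 = 150 + 22.5 = 172.5 degrees

Final answer: 172.5 degrees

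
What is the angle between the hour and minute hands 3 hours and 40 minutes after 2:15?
First find the time 3 hours and 40 minutes after 2:15.
Total minutes: 2 x 60 + 15 + 3 x 60 + 40 = 355.
355 mod 720 = 355 minutes = 5:55.
Now compute the angle at 5:55:
Hour hand: 5 x 30 + 55 x 0.5 = 177.5 degrees
Minute hand: 55 x 6 = 330 degrees
Difference: |177.5 - 330| = 152.5 degrees
The angle is 152.5 degrees

Final answer: 152.5 degrees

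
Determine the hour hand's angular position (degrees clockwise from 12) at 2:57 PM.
The hour hand moves 30 degrees per hour and 0.5 degrees per minute.
At 2:57: (2) x 30 + 57 x 0.5 = 60 + 28.5 = 88.5 degrees

Final answer: 88.5 degrees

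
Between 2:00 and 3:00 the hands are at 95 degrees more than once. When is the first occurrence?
At t minutes past 2:00, the hour hand is at 30 x 2 + 0.5t degrees and the minute hand is at 6t degrees.
The smaller angle between them is 95 degrees when |30H - 5.5t| = 95 or |30H - 5.5t| = 265.
With H = 2, solve 30 x 2 - 5.5t = +/- target for each target:
  t = (30 x 2 - 95) / 5.5 = -6.36 (outside (0, 60))
  t = (30 x 2 + 95) / 5.5 = 28.18
  t = (30 x 2 - 265) / 5.5 = -37.27 (outside (0, 60))
  t = (30 x 2 + 265) / 5.5 = 59.09
Valid solutions in (0, 60): {28.18, 59.09} minutes.
The first occurrence is t = 28.18 minutes.
The hands form a 95-degree angle at 28.18 minutes past 2:00.

Final answer: 28.18 minutes past 2:00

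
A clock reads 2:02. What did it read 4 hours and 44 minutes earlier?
Starting time: 2:02 = 122 total minutes past 12:00
Subtracting: 4 hours and 44 minutes = 284 minutes
122 - 284 = -162 (negative, add 12 hours = 720) = 558 minutes
= 9 hours and 18 minutes past 12:00 = 9:18

Final answer: 9:18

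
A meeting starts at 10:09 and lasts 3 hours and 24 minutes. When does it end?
Starting time: 10:09
Adding 24 minutes to 9 minutes: 9 + 24 = 33 minutes
Adding 3 hours: 10 + 3 = 13 - 12 = 1
Final time: 1:33

Final answer: 1:33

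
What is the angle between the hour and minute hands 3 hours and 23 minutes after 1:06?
First find the time 3 hours and 23 minutes after 1:06.
Total minutes: 1 x 60 + 6 + 3 x 60 + 23 = 269.
269 mod 720 = 269 minutes = 4:29.
Now compute the angle at 4:29:
Hour hand: 4 x 30 + 29 x 0.5 = 134.5 degrees
Minute hand: 29 x 6 = 174 degrees
Difference: |134.5 - 174| = 39.5 degrees
The angle is 39.5 degrees

Final answer: 39.5 degrees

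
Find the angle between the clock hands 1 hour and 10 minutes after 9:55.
First find the time 1 hour and 10 minutes after 9:55.
Total minutes: 9 x 60 + 55 + 1 x 60 + 10 = 665.
665 mod 720 = 665 minutes = 11:05.
Now compute the angle at 11:05:
Hour hand: 11 x 30 + 5 x 0.5 = 332.5 degrees
Minute hand: 5 x 6 = 30 degrees
Difference: |332.5 - 30| = 302.5 degrees
Smaller angle: 360 - 302.5 = 57.5 degrees

Final answer: 57.5 degrees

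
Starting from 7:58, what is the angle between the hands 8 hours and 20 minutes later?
First find the time 8 hours and 20 minutes after 7:58.
Total minutes: 7 x 60 + 58 + 8 x 60 + 20 = 978.
978 mod 720 = 258 minutes = 4:18.
Now compute the angle at 4:18:
Hour hand: 4 x 30 + 18 x 0.5 = 129 degrees
Minute hand: 18 x 6 = 108 degrees
Difference: |129 - 108| = 21 degrees
The angle is 21 degrees

Final answer: 21 degrees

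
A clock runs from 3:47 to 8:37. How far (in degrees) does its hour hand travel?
The hour hand moves 0.5 degrees per minute.
Time elapsed: 8:37 - 3:47 = 290 minutes
Angular displacement: 290 x 0.5 = 145 degrees

Final answer: 145 degrees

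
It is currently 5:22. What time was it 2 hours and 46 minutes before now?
Starting time: 5:22 = 322 total minutes past 12:00
Subtracting: 2 hours and 46 minutes = 166 minutes
322 - 166 = 156 minutes
= 2 hours and 36 minutes past 12:00 = 2:36

Final answer: 2:36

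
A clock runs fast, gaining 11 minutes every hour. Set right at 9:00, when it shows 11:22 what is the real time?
For every 60 true minutes, the faulty clock advances 71 minutes, so 1 faulty-clock minute corresponds to 60/71 true minutes.
From 9:00 to 11:22 on the faulty dial is 142 minutes.
True elapsed: 142 x 60/71 = 120 minutes = 2 hours.
True time: 9:00 + 2 hours = 11:00.

Final answer: 11:00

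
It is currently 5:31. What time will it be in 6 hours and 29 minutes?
Starting time: 5:31
Adding 29 minutes to 31 minutes: 31 + 29 = 60 minutes = 1 hour
Adding 6 hours: 5 + 6 + 1 (carry) = 12
Final time: 12:00

Final answer: 12:00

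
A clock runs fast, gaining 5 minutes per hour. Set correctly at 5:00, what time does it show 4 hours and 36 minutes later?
For every 60 true minutes, the faulty clock advances 60 + 5 = 65 minutes.
True elapsed: 4 hours and 36 minutes = 276 minutes.
Faulty clock advances: 276 x 65/60 = 299 minutes (drift: 23 minutes ahead).
Shown time: 5:00 + 299 minutes = 9:59.

Final answer: 9:59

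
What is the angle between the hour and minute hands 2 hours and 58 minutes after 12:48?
First find the time 2 hours and 58 minutes after 12:48.
Total minutes: 12 x 60 + 48 + 2 x 60 + 58 = 946.
946 mod 720 = 226 minutes = 3:46.
Now compute the angle at 3:46:
Hour hand: 3 x 30 + 46 x 0.5 = 113 degrees
Minute hand: 46 x 6 = 276 degrees
Difference: |113 - 276| = 163 degrees
The angle is 163 degrees

Final answer: 163 degrees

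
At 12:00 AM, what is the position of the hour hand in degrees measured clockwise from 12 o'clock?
The hour hand moves 30 degrees per hour and 0.5 degrees per minute.
At 12:00: (0) x 30 + 0 x 0.5 = 0 + 0 = 0 degrees

Final answer: 0 degrees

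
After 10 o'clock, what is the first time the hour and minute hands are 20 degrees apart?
At t minutes past 10:00, the hour hand is at 30 x 10 + 0.5t degrees and the minute hand is at 6t degrees.
The smaller angle between them is 20 degrees when |30H - 5.5t| = 20 or |30H - 5.5t| = 340.
With H = 10, solve 30 x 10 - 5.5t = +/- target for each target:
  t = (30 x 10 - 20) / 5.5 = 50.91
  t = (30 x 10 + 20) / 5.5 = 58.18
  t = (30 x 10 - 340) / 5.5 = -7.27 (outside (0, 60))
  t = (30 x 10 + 340) / 5.5 = 116.36 (outside (0, 60))
Valid solutions in (0, 60): {50.91, 58.18} minutes.
The first occurrence is t = 50.91 minutes.
The hands form a 20-degree angle at 50.91 minutes past 10:00.

Final answer: 50.91 minutes past 10:00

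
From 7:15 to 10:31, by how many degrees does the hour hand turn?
The hour hand moves 0.5 degrees per minute.
Time elapsed: 10:31 - 7:15 = 196 minutes
Angular displacement: 196 x 0.5 = 98 degrees

Final answer: 98 degrees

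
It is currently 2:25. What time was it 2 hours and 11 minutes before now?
Starting time: 2:25 = 145 total minutes past 12:00
Subtracting: 2 hours and 11 minutes = 131 minutes
145 - 131 = 14 minutes
= 14 minutes past 12:00 = 12:14

Final answer: 12:14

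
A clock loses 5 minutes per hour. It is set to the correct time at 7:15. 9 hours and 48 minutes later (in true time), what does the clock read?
For every 60 true minutes, the faulty clock advances 60 - 5 = 55 minutes.
True elapsed: 9 hours and 48 minutes = 588 minutes.
Faulty clock advances: 588 x 55/60 = 539 minutes (drift: 49 minutes behind).
Shown time: 7:15 + 539 minutes = 4:14.

Final answer: 4:14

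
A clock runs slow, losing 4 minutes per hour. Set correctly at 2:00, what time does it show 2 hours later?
For every 60 true minutes, the faulty clock advances 60 - 4 = 56 minutes.
True elapsed: 2 hours = 120 minutes.
Faulty clock advances: 120 x 56/60 = 112 minutes (drift: 8 minutes behind).
Shown time: 2:00 + 112 minutes = 3:52.

Final answer: 3:52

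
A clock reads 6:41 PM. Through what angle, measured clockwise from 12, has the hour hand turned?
The hour hand moves 30 degrees per hour and 0.5 degrees per minute.
At 6:41: (6) x 30 + 41 x 0.5 = 180 + 20.5 = 200.5 degrees

Final answer: 200.5 degrees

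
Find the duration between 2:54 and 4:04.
From 2:54 to 4:04:
(4 x 60 + 4) - (2 x 60 + 54) = 244 - 174 = 70 minutes
= 1 hour and 10 minutes

Final answer: 1 hour and 10 minutes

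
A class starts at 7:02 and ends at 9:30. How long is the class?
From 7:02 to 9:30:
(9 x 60 + 30) - (7 x 60 + 2) = 570 - 422 = 148 minutes
= 2 hours and 28 minutes

Final answer: 2 hours and 28 minutes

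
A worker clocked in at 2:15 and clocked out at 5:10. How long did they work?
From 2:15 to 5:10:
(5 x 60 + 10) - (2 x 60 + 15) = 310 - 135 = 175 minutes
= 2 hours and 55 minutes

Final answer: 2 hours and 55 minutes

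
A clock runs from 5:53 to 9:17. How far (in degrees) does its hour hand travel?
The hour hand moves 0.5 degrees per minute.
Time elapsed: 9:17 - 5:53 = 204 minutes
Angular displacement: 204 x 0.5 = 102 degrees

Final answer: 102 degrees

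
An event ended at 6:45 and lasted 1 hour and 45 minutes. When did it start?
Starting time: 6:45 = 405 total minutes past 12:00
Subtracting: 1 hour and 45 minutes = 105 minutes
405 - 105 = 300 minutes
= 5 hours past 12:00 = 5:00

Final answer: 5:00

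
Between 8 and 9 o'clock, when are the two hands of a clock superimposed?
The minute hand gains 5.5 degrees per minute on the hour hand.
At 8:00, the hour hand is at 240 degrees and the minute hand is at 0 degrees.
The gap is 240 degrees. Time to close: 240/5.5 = 60 x 8/11 = 43.64 minutes.
The hands overlap at 43.64 minutes past 8:00.

Final answer: 43.64 minutes past 8:00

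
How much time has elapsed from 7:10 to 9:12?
From 7:10 to 9:12:
(9 x 60 + 12) - (7 x 60 + 10) = 552 - 430 = 122 minutes
= 2 hours and 2 minutes

Final answer: 2 hours and 2 minutes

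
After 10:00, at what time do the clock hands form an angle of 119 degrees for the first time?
At t minutes past 10:00, the hour hand is at 30 x 10 + 0.5t degrees and the minute hand is at 6t degrees.
The smaller angle between them is 119 degrees when |30H - 5.5t| = 119 or |30H - 5.5t| = 241.
With H = 10, solve 30 x 10 - 5.5t = +/- target for each target:
  t = (30 x 10 - 119) / 5.5 = 32.91
  t = (30 x 10 + 119) / 5.5 = 76.18 (outside (0, 60))
  t = (30 x 10 - 241) / 5.5 = 10.73
  t = (30 x 10 + 241) / 5.5 = 98.36 (outside (0, 60))
Valid solutions in (0, 60): {10.73, 32.91} minutes.
The first occurrence is t = 10.73 minutes.
The hands form a 119-degree angle at 10.73 minutes past 10:00.

Final answer: 10.73 minutes past 10:00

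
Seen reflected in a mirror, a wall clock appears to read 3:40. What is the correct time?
Reflection across the vertical (12-6) axis maps a hand at angle A degrees to (360 - A) degrees, which sends a reading of T minutes past 12:00 to (720 - T) minutes past 12:00.
Mirror reads 3:40 = 220 minutes past 12:00.
Actual time: (720 - 220) mod 720 = 500 minutes = 8:20.

Final answer: 8:20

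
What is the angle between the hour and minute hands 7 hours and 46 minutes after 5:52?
First find the time 7 hours and 46 minutes after 5:52.
Total minutes: 5 x 60 + 52 + 7 x 60 + 46 = 818.
818 mod 720 = 98 minutes = 1:38.
Now compute the angle at 1:38:
Hour hand: 1 x 30 + 38 x 0.5 = 49 degrees
Minute hand: 38 x 6 = 228 degrees
Difference: |49 - 228| = 179 degrees
The angle is 179 degrees

Final answer: 179 degrees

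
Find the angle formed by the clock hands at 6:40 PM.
Hour hand position: 6 x 30 + 40 x 0.5 = 200 degrees
Minute hand position: 40 x 6 = 240 degrees
Difference: |200 - 240| = 40 degrees
The angle between the hands is 40 degrees

Final answer: 40 degrees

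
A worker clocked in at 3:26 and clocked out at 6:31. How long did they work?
From 3:26 to 6:31:
(6 x 60 + 31) - (3 x 60 + 26) = 391 - 206 = 185 minutes
= 3 hours and 5 minutes

Final answer: 3 hours and 5 minutes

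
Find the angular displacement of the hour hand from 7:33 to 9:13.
The hour hand moves 0.5 degrees per minute.
Time elapsed: 9:13 - 7:33 = 100 minutes
Angular displacement: 100 x 0.5 = 50 degrees

Final answer: 50 degrees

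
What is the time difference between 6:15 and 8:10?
From 6:15 to 8:10:
(8 x 60 + 10) - (6 x 60 + 15) = 490 - 375 = 115 minutes
= 1 hour and 55 minutes

Final answer: 1 hour and 55 minutes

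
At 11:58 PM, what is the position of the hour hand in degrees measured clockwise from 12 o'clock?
The hour hand moves 30 degrees per hour and 0.5 degrees per minute.
At 11:58: (11) x 30 + 58 x 0.5 = 330 + 29 = 359 degrees

Final answer: 359 degrees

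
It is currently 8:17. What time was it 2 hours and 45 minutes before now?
Starting time: 8:17 = 497 total minutes past 12:00
Subtracting: 2 hours and 45 minutes = 165 minutes
497 - 165 = 332 minutes
= 5 hours and 32 minutes past 12:00 = 5:32

Final answer: 5:32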